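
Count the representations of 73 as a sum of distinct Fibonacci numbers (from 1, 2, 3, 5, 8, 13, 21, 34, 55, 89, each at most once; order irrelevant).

Each representation comes from the Zeckendorf form by replacing some F_k with F_{k−1} + F_{k−2} where possible.
73 = 55+13+5 = 55+13+3+2 = 34+21+13+5 = 55+8+5+3+2 = … (2 more), for 6 in all.

6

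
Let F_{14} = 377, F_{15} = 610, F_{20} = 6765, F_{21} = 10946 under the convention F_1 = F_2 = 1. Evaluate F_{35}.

9227465

By the addition formula F_{m+n} = F_m F_{n+1} + F_{m−1} F_n with m=15, n=20: F_{35} = 610·10946 + 377·6765 = 6677060 + 2550405 = 9227465.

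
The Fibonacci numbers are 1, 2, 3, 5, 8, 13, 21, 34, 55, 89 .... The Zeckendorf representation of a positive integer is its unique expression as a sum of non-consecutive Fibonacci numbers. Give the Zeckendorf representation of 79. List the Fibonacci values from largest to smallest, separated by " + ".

55 + 21 + 3

79: greatest Fibonacci not exceeding it is 55, leaving 24
24: greatest Fibonacci not exceeding it is 21, leaving 3
3: greatest Fibonacci not exceeding it is 3, leaving 0
So 79 = 55 + 21 + 3, with no two terms consecutive in the sequence.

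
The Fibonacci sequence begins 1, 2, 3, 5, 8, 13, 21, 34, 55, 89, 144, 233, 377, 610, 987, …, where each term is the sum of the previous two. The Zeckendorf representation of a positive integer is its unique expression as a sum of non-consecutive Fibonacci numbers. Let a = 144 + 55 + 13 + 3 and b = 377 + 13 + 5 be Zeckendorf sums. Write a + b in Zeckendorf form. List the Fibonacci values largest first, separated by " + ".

610

The two numbers are 215 and 395, so their sum is 610.
610 − 610 = 0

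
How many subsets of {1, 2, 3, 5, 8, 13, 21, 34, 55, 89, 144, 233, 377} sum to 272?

13

Each representation comes from the Zeckendorf form by replacing some F_k with F_{k−1} + F_{k−2} where possible.
272 = 233+34+5 = 233+34+3+2 = 233+21+13+5 = 144+89+34+5 = 233+21+13+3+2 = … (8 more), for 13 in all.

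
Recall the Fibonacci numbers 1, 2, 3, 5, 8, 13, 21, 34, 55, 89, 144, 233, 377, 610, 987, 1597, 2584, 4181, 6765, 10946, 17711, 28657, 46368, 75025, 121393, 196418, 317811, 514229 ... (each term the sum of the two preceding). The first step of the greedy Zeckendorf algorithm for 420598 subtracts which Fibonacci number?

317811 ≤ 420598 < 514229, so the largest Fibonacci number not exceeding 420598 is 317811.

317811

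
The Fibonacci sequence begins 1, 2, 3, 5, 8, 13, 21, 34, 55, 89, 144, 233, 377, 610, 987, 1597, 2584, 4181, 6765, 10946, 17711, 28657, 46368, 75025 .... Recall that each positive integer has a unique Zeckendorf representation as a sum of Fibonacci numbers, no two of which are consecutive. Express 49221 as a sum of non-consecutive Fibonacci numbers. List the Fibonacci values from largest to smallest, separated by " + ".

46368 + 2584 + 233 + 34 + 2

Greedily peel off the largest Fibonacci term at each step:
largest Fibonacci ≤ 49221 is 46368; 49221 − 46368 = 2853
largest Fibonacci ≤ 2853 is 2584; 2853 − 2584 = 269
largest Fibonacci ≤ 269 is 233; 269 − 233 = 36
largest Fibonacci ≤ 36 is 34; 36 − 34 = 2
largest Fibonacci ≤ 2 is 2; 2 − 2 = 0
So 49221 = 46368 + 2584 + 233 + 34 + 2, with no two terms consecutive in the sequence.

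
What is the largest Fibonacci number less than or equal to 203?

144

144 ≤ 203 < 233, so the largest Fibonacci number not exceeding 203 is 144.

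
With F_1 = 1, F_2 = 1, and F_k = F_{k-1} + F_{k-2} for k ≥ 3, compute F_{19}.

Iterating the recurrence up to F_{14} = 377 and F_{13} = 233:
F_{15} = F_{14} + F_{13} = 377 + 233 = 610
F_{16} = F_{15} + F_{14} = 610 + 377 = 987
F_{17} = F_{16} + F_{15} = 987 + 610 = 1597
F_{18} = F_{17} + F_{16} = 1597 + 987 = 2584
F_{19} = F_{18} + F_{17} = 2584 + 1597 = 4181

4181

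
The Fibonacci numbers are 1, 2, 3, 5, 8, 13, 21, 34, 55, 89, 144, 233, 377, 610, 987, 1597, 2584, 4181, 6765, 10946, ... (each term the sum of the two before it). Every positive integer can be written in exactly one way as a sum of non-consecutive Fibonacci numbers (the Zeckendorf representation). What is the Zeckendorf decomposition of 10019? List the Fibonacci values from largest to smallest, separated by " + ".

6765 + 2584 + 610 + 55 + 5

Greedy algorithm:
largest Fibonacci ≤ 10019 is 6765; 10019 − 6765 = 3254
largest Fibonacci ≤ 3254 is 2584; 3254 − 2584 = 670
largest Fibonacci ≤ 670 is 610; 670 − 610 = 60
largest Fibonacci ≤ 60 is 55; 60 − 55 = 5
largest Fibonacci ≤ 5 is 5; 5 − 5 = 0
So 10019 = 6765 + 2584 + 610 + 55 + 5, with no two terms consecutive in the sequence.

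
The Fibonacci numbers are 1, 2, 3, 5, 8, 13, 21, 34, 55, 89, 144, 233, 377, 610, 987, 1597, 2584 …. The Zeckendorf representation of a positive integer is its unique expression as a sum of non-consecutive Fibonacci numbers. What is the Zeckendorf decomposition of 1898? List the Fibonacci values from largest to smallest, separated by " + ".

1597 + 233 + 55 + 13

Greedy algorithm:
subtract 1597 from 1898: 301 remains
subtract 233 from 301: 68 remains
subtract 55 from 68: 13 remains
subtract 13 from 13: 0 remains
So 1898 = 1597 + 233 + 55 + 13, with no two terms consecutive in the sequence.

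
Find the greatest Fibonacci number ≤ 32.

21

21 ≤ 32 < 34, so the largest Fibonacci number not exceeding 32 is 21.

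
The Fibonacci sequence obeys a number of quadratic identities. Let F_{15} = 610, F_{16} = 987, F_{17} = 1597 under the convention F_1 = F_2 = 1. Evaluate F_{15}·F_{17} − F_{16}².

610·1597 − 987² = 974170 − 974169 = 1. (Cassini's identity: F_{k−1}F_{k+1} − F_k² = (−1)^k.)

1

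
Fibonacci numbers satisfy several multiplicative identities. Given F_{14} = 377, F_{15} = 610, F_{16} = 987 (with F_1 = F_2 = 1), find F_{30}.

832040

By the addition formula F_{m+n} = F_m F_{n+1} + F_{m−1} F_n with m=16, n=14: F_{30} = 987·610 + 610·377 = 602070 + 229970 = 832040.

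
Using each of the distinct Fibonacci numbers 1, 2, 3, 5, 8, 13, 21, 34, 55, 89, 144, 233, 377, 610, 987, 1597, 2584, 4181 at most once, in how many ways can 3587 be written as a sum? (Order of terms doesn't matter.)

Each representation comes from the Zeckendorf form by replacing some F_k with F_{k−1} + F_{k−2} where possible.
3587 = 2584+987+13+3 = 2584+987+13+2+1 = 2584+987+8+5+3 = 2584+610+377+13+3 = 2584+987+8+5+2+1 = … (31 more), for 36 in all.

36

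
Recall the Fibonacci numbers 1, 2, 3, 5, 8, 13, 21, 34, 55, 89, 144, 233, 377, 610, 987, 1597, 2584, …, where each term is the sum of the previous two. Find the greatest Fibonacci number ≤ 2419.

1597

1597 ≤ 2419 < 2584, so the largest Fibonacci number not exceeding 2419 is 1597.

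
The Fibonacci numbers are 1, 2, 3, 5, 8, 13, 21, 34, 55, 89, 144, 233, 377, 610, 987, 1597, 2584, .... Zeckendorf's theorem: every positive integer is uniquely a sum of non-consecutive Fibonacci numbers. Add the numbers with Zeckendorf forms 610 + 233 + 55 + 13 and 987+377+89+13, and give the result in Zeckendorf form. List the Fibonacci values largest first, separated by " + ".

The two numbers are 911 and 1466, so their sum is 2377.
Greedy algorithm:
2377 − 1597 = 780
780 − 610 = 170
170 − 144 = 26
26 − 21 = 5
5 − 5 = 0

1597 + 610 + 144 + 21 + 5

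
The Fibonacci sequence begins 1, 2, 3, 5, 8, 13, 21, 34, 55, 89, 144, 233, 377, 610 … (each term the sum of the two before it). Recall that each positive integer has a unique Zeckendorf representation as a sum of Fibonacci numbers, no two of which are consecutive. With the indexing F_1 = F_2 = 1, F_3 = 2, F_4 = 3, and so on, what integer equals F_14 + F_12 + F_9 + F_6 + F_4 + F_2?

F_14 + F_12 + F_9 + F_6 + F_4 + F_2 = 377 + 144 + 34 + 8 + 3 + 1 = 567.

567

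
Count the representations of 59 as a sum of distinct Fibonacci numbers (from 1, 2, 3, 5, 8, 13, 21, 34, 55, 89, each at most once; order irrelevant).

3

59 = 55+3+1 = 34+21+3+1 = 34+13+8+3+1 — 3 representations.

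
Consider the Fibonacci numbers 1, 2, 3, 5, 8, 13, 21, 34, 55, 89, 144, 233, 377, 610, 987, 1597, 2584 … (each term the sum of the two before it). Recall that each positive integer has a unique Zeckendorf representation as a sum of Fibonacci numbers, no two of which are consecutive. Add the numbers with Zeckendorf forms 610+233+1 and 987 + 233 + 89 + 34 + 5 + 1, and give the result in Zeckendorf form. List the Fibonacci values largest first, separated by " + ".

1597 + 377 + 144 + 55 + 13 + 5 + 2

The two numbers are 844 and 1349, so their sum is 2193.
Greedily peel off the largest Fibonacci term at each step:
1597 ≤ 2193 < 2584, so take 1597; remainder 596
377 ≤ 596 < 610, so take 377; remainder 219
144 ≤ 219 < 233, so take 144; remainder 75
55 ≤ 75 < 89, so take 55; remainder 20
13 ≤ 20 < 21, so take 13; remainder 7
5 ≤ 7 < 8, so take 5; remainder 2
2 ≤ 2 < 3, so take 2; remainder 0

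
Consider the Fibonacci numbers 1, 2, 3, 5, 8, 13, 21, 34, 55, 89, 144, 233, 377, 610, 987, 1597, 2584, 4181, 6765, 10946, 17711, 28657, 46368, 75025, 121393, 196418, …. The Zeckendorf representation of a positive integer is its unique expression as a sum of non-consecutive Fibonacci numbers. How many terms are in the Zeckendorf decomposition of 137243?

largest Fibonacci ≤ 137243 is 121393; 137243 − 121393 = 15850
largest Fibonacci ≤ 15850 is 10946; 15850 − 10946 = 4904
largest Fibonacci ≤ 4904 is 4181; 4904 − 4181 = 723
largest Fibonacci ≤ 723 is 610; 723 − 610 = 113
largest Fibonacci ≤ 113 is 89; 113 − 89 = 24
largest Fibonacci ≤ 24 is 21; 24 − 21 = 3
largest Fibonacci ≤ 3 is 3; 3 − 3 = 0
137243 = 121393 + 10946 + 4181 + 610 + 89 + 21 + 3, which has 7 terms.

7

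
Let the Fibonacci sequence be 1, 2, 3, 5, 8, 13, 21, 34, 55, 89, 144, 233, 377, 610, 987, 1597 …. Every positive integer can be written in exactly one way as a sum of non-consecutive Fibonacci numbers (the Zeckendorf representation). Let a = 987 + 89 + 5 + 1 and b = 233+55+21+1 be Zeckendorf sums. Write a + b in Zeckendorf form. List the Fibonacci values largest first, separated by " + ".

987 + 377 + 21 + 5 + 2

The two numbers are 1082 and 310, so their sum is 1392.
1392: greatest Fibonacci not exceeding it is 987, leaving 405
405: greatest Fibonacci not exceeding it is 377, leaving 28
28: greatest Fibonacci not exceeding it is 21, leaving 7
7: greatest Fibonacci not exceeding it is 5, leaving 2
2: greatest Fibonacci not exceeding it is 2, leaving 0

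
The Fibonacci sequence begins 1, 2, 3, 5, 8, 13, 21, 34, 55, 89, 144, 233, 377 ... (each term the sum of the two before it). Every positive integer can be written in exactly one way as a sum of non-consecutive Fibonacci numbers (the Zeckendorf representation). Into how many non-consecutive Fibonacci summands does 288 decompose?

Greedy algorithm:
largest Fibonacci ≤ 288 is 233; 288 − 233 = 55
largest Fibonacci ≤ 55 is 55; 55 − 55 = 0
288 = 233 + 55, which has 2 terms.

2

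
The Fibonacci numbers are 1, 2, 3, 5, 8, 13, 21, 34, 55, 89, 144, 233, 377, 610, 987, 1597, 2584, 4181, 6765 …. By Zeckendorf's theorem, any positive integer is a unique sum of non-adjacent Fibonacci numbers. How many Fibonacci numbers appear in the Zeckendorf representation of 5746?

Repeatedly subtract the largest Fibonacci number that fits:
4181 ≤ 5746 < 6765, so take 4181; remainder 1565
987 ≤ 1565 < 1597, so take 987; remainder 578
377 ≤ 578 < 610, so take 377; remainder 201
144 ≤ 201 < 233, so take 144; remainder 57
55 ≤ 57 < 89, so take 55; remainder 2
2 ≤ 2 < 3, so take 2; remainder 0
5746 = 4181 + 987 + 377 + 144 + 55 + 2, which has 6 terms.

6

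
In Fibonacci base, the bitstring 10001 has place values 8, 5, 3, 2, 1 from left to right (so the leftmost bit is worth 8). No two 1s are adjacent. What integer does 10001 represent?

Summing the place values of the 1 bits: 8 + 1 = 9.

9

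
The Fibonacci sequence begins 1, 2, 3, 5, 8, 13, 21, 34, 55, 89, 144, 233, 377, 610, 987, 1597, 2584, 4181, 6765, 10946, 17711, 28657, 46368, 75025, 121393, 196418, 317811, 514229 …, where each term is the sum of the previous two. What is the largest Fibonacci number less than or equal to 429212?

317811

317811 ≤ 429212 < 514229, so the largest Fibonacci number not exceeding 429212 is 317811.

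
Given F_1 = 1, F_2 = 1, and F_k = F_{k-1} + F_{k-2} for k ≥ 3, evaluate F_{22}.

17711

Iterating the recurrence up to F_{14} = 377 and F_{13} = 233:
F_{15} = F_{14} + F_{13} = 377 + 233 = 610
F_{16} = F_{15} + F_{14} = 610 + 377 = 987
F_{17} = F_{16} + F_{15} = 987 + 610 = 1597
F_{18} = F_{17} + F_{16} = 1597 + 987 = 2584
F_{19} = F_{18} + F_{17} = 2584 + 1597 = 4181
F_{20} = F_{19} + F_{18} = 4181 + 2584 = 6765
F_{21} = F_{20} + F_{19} = 6765 + 4181 = 10946
F_{22} = F_{21} + F_{20} = 10946 + 6765 = 17711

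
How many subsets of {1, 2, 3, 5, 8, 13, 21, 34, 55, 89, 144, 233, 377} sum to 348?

Starting from the Zeckendorf form and repeatedly splitting a term F_k into F_{k−1} + F_{k−2} (when neither is already used) reaches every representation.
348 = 233+89+21+5 = 233+89+21+3+2 = 233+89+13+8+5 = 233+55+34+21+5 = … (8 more), for 12 in all.

12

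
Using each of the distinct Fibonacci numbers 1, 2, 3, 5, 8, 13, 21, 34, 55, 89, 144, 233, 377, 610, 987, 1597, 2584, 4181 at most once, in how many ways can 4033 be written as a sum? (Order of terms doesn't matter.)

19

Starting from the Zeckendorf form and repeatedly splitting a term F_k into F_{k−1} + F_{k−2} (when neither is already used) reaches every representation.
4033 = 2584+987+377+55+21+8+1 = 2584+987+377+55+21+5+3+1 = 2584+987+233+144+55+21+8+1 = … (16 more), for 19 in all.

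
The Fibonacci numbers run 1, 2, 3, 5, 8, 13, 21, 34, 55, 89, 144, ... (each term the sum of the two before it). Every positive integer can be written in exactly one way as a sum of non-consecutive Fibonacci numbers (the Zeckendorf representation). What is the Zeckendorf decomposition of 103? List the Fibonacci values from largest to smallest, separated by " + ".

89 + 13 + 1

103 − 89 = 14
14 − 13 = 1
1 − 1 = 0
So 103 = 89 + 13 + 1, with no two terms consecutive in the sequence.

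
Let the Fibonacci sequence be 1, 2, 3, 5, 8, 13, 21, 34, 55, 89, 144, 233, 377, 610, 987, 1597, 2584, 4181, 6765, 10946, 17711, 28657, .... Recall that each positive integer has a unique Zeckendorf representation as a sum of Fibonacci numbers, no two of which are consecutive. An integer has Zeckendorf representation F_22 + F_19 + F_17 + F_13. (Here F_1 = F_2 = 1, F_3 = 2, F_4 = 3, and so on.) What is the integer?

23722

F_22 + F_19 + F_17 + F_13 = 17711 + 4181 + 1597 + 233 = 23722.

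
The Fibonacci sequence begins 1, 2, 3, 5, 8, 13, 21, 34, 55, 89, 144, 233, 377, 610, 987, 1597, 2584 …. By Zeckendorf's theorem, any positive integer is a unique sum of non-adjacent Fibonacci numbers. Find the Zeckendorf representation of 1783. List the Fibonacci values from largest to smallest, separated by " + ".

1597 + 144 + 34 + 8

Repeatedly subtract the largest Fibonacci number that fits:
take 1597 (≤ 1783); 1783 − 1597 = 186
take 144 (≤ 186); 186 − 144 = 42
take 34 (≤ 42); 42 − 34 = 8
take 8 (≤ 8); 8 − 8 = 0
So 1783 = 1597 + 144 + 34 + 8, with no two terms consecutive in the sequence.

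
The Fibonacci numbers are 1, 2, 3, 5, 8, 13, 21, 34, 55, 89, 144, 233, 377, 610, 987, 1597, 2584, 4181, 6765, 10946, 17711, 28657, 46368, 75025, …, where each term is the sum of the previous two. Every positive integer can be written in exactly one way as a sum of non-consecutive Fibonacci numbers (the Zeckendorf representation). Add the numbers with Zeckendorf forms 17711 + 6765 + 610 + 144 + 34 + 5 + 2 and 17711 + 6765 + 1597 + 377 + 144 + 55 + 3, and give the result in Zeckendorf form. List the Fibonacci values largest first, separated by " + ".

46368 + 4181 + 987 + 377 + 8 + 2

The two numbers are 25271 and 26652, so their sum is 51923.
Greedy algorithm:
subtract 46368 from 51923: 5555 remains
subtract 4181 from 5555: 1374 remains
subtract 987 from 1374: 387 remains
subtract 377 from 387: 10 remains
subtract 8 from 10: 2 remains
subtract 2 from 2: 0 remains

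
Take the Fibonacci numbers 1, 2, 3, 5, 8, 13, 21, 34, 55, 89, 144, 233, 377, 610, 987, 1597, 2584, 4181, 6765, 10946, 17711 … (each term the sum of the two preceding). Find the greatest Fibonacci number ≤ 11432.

10946

10946 ≤ 11432 < 17711, so the largest Fibonacci number not exceeding 11432 is 10946.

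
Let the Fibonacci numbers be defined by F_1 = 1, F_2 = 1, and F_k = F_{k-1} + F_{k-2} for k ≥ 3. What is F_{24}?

Iterating the recurrence up to F_{20} = 6765 and F_{19} = 4181:
F_{21} = F_{20} + F_{19} = 6765 + 4181 = 10946
F_{22} = F_{21} + F_{20} = 10946 + 6765 = 17711
F_{23} = F_{22} + F_{21} = 17711 + 10946 = 28657
F_{24} = F_{23} + F_{22} = 28657 + 17711 = 46368

46368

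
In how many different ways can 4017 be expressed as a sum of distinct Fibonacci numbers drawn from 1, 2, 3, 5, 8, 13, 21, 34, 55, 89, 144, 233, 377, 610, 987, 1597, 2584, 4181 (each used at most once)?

33

Starting from the Zeckendorf form and repeatedly splitting a term F_k into F_{k−1} + F_{k−2} (when neither is already used) reaches every representation.
4017 = 2584+987+377+55+13+1 = 2584+987+377+55+8+5+1 = 2584+987+377+34+21+13+1 = 2584+987+233+144+55+13+1 = … (29 more), for 33 in all.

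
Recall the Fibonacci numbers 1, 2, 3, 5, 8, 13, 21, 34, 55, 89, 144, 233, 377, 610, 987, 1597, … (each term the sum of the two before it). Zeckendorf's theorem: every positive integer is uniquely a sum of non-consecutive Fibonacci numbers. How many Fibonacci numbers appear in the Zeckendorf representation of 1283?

Greedily peel off the largest Fibonacci term at each step:
1283: greatest Fibonacci not exceeding it is 987, leaving 296
296: greatest Fibonacci not exceeding it is 233, leaving 63
63: greatest Fibonacci not exceeding it is 55, leaving 8
8: greatest Fibonacci not exceeding it is 8, leaving 0
1283 = 987 + 233 + 55 + 8, which has 4 terms.

4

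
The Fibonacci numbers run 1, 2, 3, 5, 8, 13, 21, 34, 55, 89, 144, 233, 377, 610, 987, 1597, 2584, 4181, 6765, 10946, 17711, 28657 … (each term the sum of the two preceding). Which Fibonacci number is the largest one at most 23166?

17711 ≤ 23166 < 28657, so the largest Fibonacci number not exceeding 23166 is 17711.

17711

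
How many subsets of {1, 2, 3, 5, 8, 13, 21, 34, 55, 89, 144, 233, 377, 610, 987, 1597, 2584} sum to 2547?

2547 = 1597+610+233+89+13+5 = 1597+610+233+89+13+3+2 = 1597+610+233+55+34+13+5 = … (16 more), for 19 in all.

19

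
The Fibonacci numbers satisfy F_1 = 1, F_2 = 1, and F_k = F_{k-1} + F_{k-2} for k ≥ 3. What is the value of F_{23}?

28657

Iterating the recurrence up to F_{19} = 4181 and F_{18} = 2584:
F_{20} = F_{19} + F_{18} = 4181 + 2584 = 6765
F_{21} = F_{20} + F_{19} = 6765 + 4181 = 10946
F_{22} = F_{21} + F_{20} = 10946 + 6765 = 17711
F_{23} = F_{22} + F_{21} = 17711 + 10946 = 28657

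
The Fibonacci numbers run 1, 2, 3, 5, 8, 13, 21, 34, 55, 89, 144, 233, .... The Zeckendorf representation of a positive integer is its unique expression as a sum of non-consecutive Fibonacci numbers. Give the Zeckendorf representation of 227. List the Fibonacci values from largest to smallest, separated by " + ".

144 + 55 + 21 + 5 + 2

144 ≤ 227 < 233, so take 144; remainder 83
55 ≤ 83 < 89, so take 55; remainder 28
21 ≤ 28 < 34, so take 21; remainder 7
5 ≤ 7 < 8, so take 5; remainder 2
2 ≤ 2 < 3, so take 2; remainder 0
So 227 = 144 + 55 + 21 + 5 + 2, with no two terms consecutive in the sequence.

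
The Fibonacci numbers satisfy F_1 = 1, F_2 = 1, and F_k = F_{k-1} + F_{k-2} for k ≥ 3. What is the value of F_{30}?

832040

Iterating the recurrence up to F_{23} = 28657 and F_{22} = 17711:
F_{24} = F_{23} + F_{22} = 28657 + 17711 = 46368
F_{25} = F_{24} + F_{23} = 46368 + 28657 = 75025
F_{26} = F_{25} + F_{24} = 75025 + 46368 = 121393
F_{27} = F_{26} + F_{25} = 121393 + 75025 = 196418
F_{28} = F_{27} + F_{26} = 196418 + 121393 = 317811
F_{29} = F_{28} + F_{27} = 317811 + 196418 = 514229
F_{30} = F_{29} + F_{28} = 514229 + 317811 = 832040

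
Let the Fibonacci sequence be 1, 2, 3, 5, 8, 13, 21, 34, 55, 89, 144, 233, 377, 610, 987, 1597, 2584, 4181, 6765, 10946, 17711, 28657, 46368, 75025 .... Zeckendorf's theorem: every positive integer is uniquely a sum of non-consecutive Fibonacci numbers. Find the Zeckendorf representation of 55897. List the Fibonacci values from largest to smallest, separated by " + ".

46368 + 6765 + 2584 + 144 + 34 + 2

Greedily peel off the largest Fibonacci term at each step:
largest Fibonacci ≤ 55897 is 46368; 55897 − 46368 = 9529
largest Fibonacci ≤ 9529 is 6765; 9529 − 6765 = 2764
largest Fibonacci ≤ 2764 is 2584; 2764 − 2584 = 180
largest Fibonacci ≤ 180 is 144; 180 − 144 = 36
largest Fibonacci ≤ 36 is 34; 36 − 34 = 2
largest Fibonacci ≤ 2 is 2; 2 − 2 = 0
So 55897 = 46368 + 6765 + 2584 + 144 + 34 + 2, with no two terms consecutive in the sequence.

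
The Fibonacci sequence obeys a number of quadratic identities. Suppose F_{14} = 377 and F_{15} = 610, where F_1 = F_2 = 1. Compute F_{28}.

317811

By the doubling identity F_{2k} = F_k(2F_{k+1} − F_k): F_{28} = 377·(2·610 − 377) = 377·843 = 317811.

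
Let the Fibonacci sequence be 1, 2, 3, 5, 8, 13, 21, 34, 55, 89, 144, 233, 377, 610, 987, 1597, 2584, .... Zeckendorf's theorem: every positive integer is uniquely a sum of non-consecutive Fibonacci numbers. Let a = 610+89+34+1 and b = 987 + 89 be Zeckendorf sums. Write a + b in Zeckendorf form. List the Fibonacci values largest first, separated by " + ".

The two numbers are 734 and 1076, so their sum is 1810.
take 1597 (≤ 1810); 1810 − 1597 = 213
take 144 (≤ 213); 213 − 144 = 69
take 55 (≤ 69); 69 − 55 = 14
take 13 (≤ 14); 14 − 13 = 1
take 1 (≤ 1); 1 − 1 = 0

1597 + 144 + 55 + 13 + 1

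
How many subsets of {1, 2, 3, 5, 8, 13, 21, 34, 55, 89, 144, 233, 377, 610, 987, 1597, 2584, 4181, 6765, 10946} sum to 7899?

66

Starting from the Zeckendorf form and repeatedly splitting a term F_k into F_{k−1} + F_{k−2} (when neither is already used) reaches every representation.
7899 = 6765+987+144+3 = 6765+987+144+2+1 = 6765+987+89+55+3 = 6765+610+377+144+3 = 6765+987+89+55+2+1 = … (61 more), for 66 in all.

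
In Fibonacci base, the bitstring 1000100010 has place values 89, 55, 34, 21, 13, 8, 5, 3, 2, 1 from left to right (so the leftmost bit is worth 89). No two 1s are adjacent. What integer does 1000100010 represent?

104

Summing the place values of the 1 bits: 89 + 13 + 2 = 104.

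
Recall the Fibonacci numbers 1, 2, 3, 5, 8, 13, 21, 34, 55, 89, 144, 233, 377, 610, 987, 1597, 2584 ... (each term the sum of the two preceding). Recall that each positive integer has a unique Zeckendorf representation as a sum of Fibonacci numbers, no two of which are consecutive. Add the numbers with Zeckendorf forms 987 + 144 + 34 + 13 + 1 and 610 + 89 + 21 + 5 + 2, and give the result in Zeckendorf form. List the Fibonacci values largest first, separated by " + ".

1597 + 233 + 55 + 21

The two numbers are 1179 and 727, so their sum is 1906.
Greedily peel off the largest Fibonacci term at each step:
1906: greatest Fibonacci not exceeding it is 1597, leaving 309
309: greatest Fibonacci not exceeding it is 233, leaving 76
76: greatest Fibonacci not exceeding it is 55, leaving 21
21: greatest Fibonacci not exceeding it is 21, leaving 0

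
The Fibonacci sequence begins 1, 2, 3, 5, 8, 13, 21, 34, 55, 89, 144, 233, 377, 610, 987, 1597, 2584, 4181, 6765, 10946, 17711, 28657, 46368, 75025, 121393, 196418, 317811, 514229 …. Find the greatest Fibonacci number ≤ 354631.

317811

317811 ≤ 354631 < 514229, so the largest Fibonacci number not exceeding 354631 is 317811.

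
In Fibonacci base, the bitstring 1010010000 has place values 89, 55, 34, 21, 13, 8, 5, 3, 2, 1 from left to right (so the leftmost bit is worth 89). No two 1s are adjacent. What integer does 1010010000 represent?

Summing the place values of the 1 bits: 89 + 34 + 8 = 131.

131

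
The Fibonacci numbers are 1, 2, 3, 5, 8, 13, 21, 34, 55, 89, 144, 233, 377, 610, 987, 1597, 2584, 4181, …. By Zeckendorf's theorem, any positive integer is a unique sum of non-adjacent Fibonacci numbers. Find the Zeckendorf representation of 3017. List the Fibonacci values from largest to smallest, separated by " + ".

2584 + 377 + 55 + 1

Repeatedly subtract the largest Fibonacci number that fits:
3017 − 2584 = 433
433 − 377 = 56
56 − 55 = 1
1 − 1 = 0
So 3017 = 2584 + 377 + 55 + 1, with no two terms consecutive in the sequence.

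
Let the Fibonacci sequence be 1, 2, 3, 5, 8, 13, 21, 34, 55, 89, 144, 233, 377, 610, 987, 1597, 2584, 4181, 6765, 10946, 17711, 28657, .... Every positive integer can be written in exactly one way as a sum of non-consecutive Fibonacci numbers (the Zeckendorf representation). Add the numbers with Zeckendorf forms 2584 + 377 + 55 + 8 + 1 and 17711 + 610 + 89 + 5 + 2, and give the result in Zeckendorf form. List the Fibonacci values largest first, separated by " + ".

17711 + 2584 + 987 + 144 + 13 + 3

The two numbers are 3025 and 18417, so their sum is 21442.
Repeatedly subtract the largest Fibonacci number that fits:
subtract 17711 from 21442: 3731 remains
subtract 2584 from 3731: 1147 remains
subtract 987 from 1147: 160 remains
subtract 144 from 160: 16 remains
subtract 13 from 16: 3 remains
subtract 3 from 3: 0 remains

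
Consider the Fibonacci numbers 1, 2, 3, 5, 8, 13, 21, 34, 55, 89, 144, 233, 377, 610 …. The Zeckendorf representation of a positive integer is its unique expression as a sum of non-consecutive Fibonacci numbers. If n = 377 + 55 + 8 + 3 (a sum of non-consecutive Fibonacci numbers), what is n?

443

377 + 55 + 8 + 3 = 443.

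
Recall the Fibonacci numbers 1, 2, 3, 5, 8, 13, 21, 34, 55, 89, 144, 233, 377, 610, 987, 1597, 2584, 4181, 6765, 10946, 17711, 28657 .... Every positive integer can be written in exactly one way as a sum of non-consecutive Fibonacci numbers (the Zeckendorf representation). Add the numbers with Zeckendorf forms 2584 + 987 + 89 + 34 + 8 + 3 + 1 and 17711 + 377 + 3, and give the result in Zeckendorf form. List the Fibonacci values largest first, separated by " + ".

The two numbers are 3706 and 18091, so their sum is 21797.
21797: greatest Fibonacci not exceeding it is 17711, leaving 4086
4086: greatest Fibonacci not exceeding it is 2584, leaving 1502
1502: greatest Fibonacci not exceeding it is 987, leaving 515
515: greatest Fibonacci not exceeding it is 377, leaving 138
138: greatest Fibonacci not exceeding it is 89, leaving 49
49: greatest Fibonacci not exceeding it is 34, leaving 15
15: greatest Fibonacci not exceeding it is 13, leaving 2
2: greatest Fibonacci not exceeding it is 2, leaving 0

17711 + 2584 + 987 + 377 + 89 + 34 + 13 + 2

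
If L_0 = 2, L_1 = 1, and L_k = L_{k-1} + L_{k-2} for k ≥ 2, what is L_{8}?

Iterating the recurrence up to L_{3} = 4 and L_{2} = 3:
L_{4} = L_{3} + L_{2} = 4 + 3 = 7
L_{5} = L_{4} + L_{3} = 7 + 4 = 11
L_{6} = L_{5} + L_{4} = 11 + 7 = 18
L_{7} = L_{6} + L_{5} = 18 + 11 = 29
L_{8} = L_{7} + L_{6} = 29 + 18 = 47

47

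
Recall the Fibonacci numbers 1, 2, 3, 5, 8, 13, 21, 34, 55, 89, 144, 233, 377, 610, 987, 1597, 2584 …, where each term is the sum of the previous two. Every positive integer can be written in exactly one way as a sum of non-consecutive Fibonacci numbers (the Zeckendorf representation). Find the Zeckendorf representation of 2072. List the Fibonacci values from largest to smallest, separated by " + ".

1597 + 377 + 89 + 8 + 1

Greedily peel off the largest Fibonacci term at each step:
2072: greatest Fibonacci not exceeding it is 1597, leaving 475
475: greatest Fibonacci not exceeding it is 377, leaving 98
98: greatest Fibonacci not exceeding it is 89, leaving 9
9: greatest Fibonacci not exceeding it is 8, leaving 1
1: greatest Fibonacci not exceeding it is 1, leaving 0
So 2072 = 1597 + 377 + 89 + 8 + 1, with no two terms consecutive in the sequence.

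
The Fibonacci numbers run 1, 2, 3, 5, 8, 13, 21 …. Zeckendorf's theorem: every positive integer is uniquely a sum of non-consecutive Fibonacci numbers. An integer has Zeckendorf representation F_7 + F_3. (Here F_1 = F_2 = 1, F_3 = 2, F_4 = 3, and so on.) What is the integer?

15

F_7 + F_3 = 13 + 2 = 15.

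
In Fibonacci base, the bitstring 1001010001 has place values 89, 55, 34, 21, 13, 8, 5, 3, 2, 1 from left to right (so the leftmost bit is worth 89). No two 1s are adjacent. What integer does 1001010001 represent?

Summing the place values of the 1 bits: 89 + 21 + 8 + 1 = 119.

119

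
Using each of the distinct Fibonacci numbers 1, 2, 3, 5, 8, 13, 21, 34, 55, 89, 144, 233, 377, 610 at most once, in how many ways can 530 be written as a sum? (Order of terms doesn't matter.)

Starting from the Zeckendorf form and repeatedly splitting a term F_k into F_{k−1} + F_{k−2} (when neither is already used) reaches every representation.
530 = 377+144+8+1 = 377+144+5+3+1 = 377+89+55+8+1 = … (9 more), for 12 in all.

12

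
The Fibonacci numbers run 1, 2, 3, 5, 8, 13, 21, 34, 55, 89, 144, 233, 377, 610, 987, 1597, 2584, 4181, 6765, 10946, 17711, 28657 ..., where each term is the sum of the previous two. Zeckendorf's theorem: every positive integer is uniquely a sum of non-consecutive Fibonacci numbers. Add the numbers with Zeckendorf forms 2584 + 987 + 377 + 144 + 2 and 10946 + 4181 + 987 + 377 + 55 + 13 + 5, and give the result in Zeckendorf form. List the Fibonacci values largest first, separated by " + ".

17711 + 2584 + 233 + 89 + 34 + 5 + 2

The two numbers are 4094 and 16564, so their sum is 20658.
subtract 17711 from 20658: 2947 remains
subtract 2584 from 2947: 363 remains
subtract 233 from 363: 130 remains
subtract 89 from 130: 41 remains
subtract 34 from 41: 7 remains
subtract 5 from 7: 2 remains
subtract 2 from 2: 0 remains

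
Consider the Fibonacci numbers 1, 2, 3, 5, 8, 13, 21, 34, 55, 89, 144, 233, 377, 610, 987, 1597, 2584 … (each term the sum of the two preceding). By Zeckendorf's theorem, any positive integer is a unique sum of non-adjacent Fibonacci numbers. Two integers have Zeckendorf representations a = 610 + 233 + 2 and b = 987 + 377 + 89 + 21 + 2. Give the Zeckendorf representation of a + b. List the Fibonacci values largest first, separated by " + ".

The two numbers are 845 and 1476, so their sum is 2321.
Repeatedly subtract the largest Fibonacci number that fits:
largest Fibonacci ≤ 2321 is 1597; 2321 − 1597 = 724
largest Fibonacci ≤ 724 is 610; 724 − 610 = 114
largest Fibonacci ≤ 114 is 89; 114 − 89 = 25
largest Fibonacci ≤ 25 is 21; 25 − 21 = 4
largest Fibonacci ≤ 4 is 3; 4 − 3 = 1
largest Fibonacci ≤ 1 is 1; 1 − 1 = 0

1597 + 610 + 89 + 21 + 3 + 1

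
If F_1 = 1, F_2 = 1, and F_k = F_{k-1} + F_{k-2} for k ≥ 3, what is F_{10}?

Iterating the recurrence up to F_{2} = 1 and F_{1} = 1:
F_{3} = F_{2} + F_{1} = 1 + 1 = 2
F_{4} = F_{3} + F_{2} = 2 + 1 = 3
F_{5} = F_{4} + F_{3} = 3 + 2 = 5
F_{6} = F_{5} + F_{4} = 5 + 3 = 8
F_{7} = F_{6} + F_{5} = 8 + 5 = 13
F_{8} = F_{7} + F_{6} = 13 + 8 = 21
F_{9} = F_{8} + F_{7} = 21 + 13 = 34
F_{10} = F_{9} + F_{8} = 34 + 21 = 55

55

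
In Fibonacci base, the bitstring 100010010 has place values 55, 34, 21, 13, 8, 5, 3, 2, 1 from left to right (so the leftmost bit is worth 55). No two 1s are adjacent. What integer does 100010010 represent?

65

Summing the place values of the 1 bits: 55 + 8 + 2 = 65.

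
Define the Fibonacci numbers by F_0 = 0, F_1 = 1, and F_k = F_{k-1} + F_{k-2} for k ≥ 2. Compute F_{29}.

Iterating the recurrence up to F_{22} = 17711 and F_{21} = 10946:
F_{23} = F_{22} + F_{21} = 17711 + 10946 = 28657
F_{24} = F_{23} + F_{22} = 28657 + 17711 = 46368
F_{25} = F_{24} + F_{23} = 46368 + 28657 = 75025
F_{26} = F_{25} + F_{24} = 75025 + 46368 = 121393
F_{27} = F_{26} + F_{25} = 121393 + 75025 = 196418
F_{28} = F_{27} + F_{26} = 196418 + 121393 = 317811
F_{29} = F_{28} + F_{27} = 317811 + 196418 = 514229

514229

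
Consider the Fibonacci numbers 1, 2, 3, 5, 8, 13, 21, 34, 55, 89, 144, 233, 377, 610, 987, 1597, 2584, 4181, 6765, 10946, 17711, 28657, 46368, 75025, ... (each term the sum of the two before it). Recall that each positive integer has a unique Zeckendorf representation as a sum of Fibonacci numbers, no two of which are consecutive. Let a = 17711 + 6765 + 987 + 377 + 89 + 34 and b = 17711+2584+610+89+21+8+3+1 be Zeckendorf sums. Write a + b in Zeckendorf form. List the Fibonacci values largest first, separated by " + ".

46368 + 610 + 8 + 3 + 1

The two numbers are 25963 and 21027, so their sum is 46990.
take 46368 (≤ 46990); 46990 − 46368 = 622
take 610 (≤ 622); 622 − 610 = 12
take 8 (≤ 12); 12 − 8 = 4
take 3 (≤ 4); 4 − 3 = 1
take 1 (≤ 1); 1 − 1 = 0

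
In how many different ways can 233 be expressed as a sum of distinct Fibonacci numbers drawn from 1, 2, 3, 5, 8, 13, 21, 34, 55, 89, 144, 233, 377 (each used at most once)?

Each representation comes from the Zeckendorf form by replacing some F_k with F_{k−1} + F_{k−2} where possible.
233 = 233 = 144+89 = 144+55+34 = 144+55+21+13 = … (2 more), for 6 in all.

6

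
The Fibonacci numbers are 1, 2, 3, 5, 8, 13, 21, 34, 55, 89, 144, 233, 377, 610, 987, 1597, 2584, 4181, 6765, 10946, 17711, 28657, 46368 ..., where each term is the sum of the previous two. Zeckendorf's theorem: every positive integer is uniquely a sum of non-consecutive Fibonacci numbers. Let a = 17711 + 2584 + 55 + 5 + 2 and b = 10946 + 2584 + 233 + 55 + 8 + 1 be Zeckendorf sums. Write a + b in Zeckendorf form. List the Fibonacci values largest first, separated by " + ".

The two numbers are 20357 and 13827, so their sum is 34184.
take 28657 (≤ 34184); 34184 − 28657 = 5527
take 4181 (≤ 5527); 5527 − 4181 = 1346
take 987 (≤ 1346); 1346 − 987 = 359
take 233 (≤ 359); 359 − 233 = 126
take 89 (≤ 126); 126 − 89 = 37
take 34 (≤ 37); 37 − 34 = 3
take 3 (≤ 3); 3 − 3 = 0

28657 + 4181 + 987 + 233 + 89 + 34 + 3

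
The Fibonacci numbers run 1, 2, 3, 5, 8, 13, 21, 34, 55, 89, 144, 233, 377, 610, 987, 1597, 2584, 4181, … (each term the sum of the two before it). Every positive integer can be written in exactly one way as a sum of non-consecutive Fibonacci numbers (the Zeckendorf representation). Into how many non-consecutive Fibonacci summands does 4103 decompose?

6

Repeatedly subtract the largest Fibonacci number that fits:
4103 − 2584 = 1519
1519 − 987 = 532
532 − 377 = 155
155 − 144 = 11
11 − 8 = 3
3 − 3 = 0
4103 = 2584 + 987 + 377 + 144 + 8 + 3, which has 6 terms.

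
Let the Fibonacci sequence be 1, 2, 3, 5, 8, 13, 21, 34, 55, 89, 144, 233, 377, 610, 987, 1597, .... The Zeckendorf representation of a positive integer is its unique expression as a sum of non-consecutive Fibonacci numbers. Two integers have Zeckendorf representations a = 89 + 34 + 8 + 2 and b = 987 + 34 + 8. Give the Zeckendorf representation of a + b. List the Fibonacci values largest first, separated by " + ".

987 + 144 + 21 + 8 + 2

The two numbers are 133 and 1029, so their sum is 1162.
Greedy algorithm:
largest Fibonacci ≤ 1162 is 987; 1162 − 987 = 175
largest Fibonacci ≤ 175 is 144; 175 − 144 = 31
largest Fibonacci ≤ 31 is 21; 31 − 21 = 10
largest Fibonacci ≤ 10 is 8; 10 − 8 = 2
largest Fibonacci ≤ 2 is 2; 2 − 2 = 0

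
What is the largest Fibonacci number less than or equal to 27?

21

21 ≤ 27 < 34, so the largest Fibonacci number not exceeding 27 is 21.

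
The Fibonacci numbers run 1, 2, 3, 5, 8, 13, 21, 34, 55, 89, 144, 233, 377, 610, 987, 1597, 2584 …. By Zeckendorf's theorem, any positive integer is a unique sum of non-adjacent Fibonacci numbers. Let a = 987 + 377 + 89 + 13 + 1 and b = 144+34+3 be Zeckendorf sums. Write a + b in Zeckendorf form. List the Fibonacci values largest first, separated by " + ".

The two numbers are 1467 and 181, so their sum is 1648.
Repeatedly subtract the largest Fibonacci number that fits:
subtract 1597 from 1648: 51 remains
subtract 34 from 51: 17 remains
subtract 13 from 17: 4 remains
subtract 3 from 4: 1 remains
subtract 1 from 1: 0 remains

1597 + 34 + 13 + 3 + 1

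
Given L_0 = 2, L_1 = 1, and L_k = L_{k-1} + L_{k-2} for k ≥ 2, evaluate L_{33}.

Iterating the recurrence up to L_{28} = 710647 and L_{27} = 439204:
L_{29} = L_{28} + L_{27} = 710647 + 439204 = 1149851
L_{30} = L_{29} + L_{28} = 1149851 + 710647 = 1860498
L_{31} = L_{30} + L_{29} = 1860498 + 1149851 = 3010349
L_{32} = L_{31} + L_{30} = 3010349 + 1860498 = 4870847
L_{33} = L_{32} + L_{31} = 4870847 + 3010349 = 7881196

7881196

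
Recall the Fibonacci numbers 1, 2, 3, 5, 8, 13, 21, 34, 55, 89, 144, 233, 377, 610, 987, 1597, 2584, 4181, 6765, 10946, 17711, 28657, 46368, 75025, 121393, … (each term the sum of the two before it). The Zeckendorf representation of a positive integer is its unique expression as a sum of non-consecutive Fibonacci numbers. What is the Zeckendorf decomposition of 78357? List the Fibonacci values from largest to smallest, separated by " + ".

78357: greatest Fibonacci not exceeding it is 75025, leaving 3332
3332: greatest Fibonacci not exceeding it is 2584, leaving 748
748: greatest Fibonacci not exceeding it is 610, leaving 138
138: greatest Fibonacci not exceeding it is 89, leaving 49
49: greatest Fibonacci not exceeding it is 34, leaving 15
15: greatest Fibonacci not exceeding it is 13, leaving 2
2: greatest Fibonacci not exceeding it is 2, leaving 0
So 78357 = 75025 + 2584 + 610 + 89 + 34 + 13 + 2, with no two terms consecutive in the sequence.

75025 + 2584 + 610 + 89 + 34 + 13 + 2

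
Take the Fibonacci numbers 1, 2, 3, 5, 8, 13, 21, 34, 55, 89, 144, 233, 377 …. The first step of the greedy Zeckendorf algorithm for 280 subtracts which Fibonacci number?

233 ≤ 280 < 377, so the largest Fibonacci number not exceeding 280 is 233.

233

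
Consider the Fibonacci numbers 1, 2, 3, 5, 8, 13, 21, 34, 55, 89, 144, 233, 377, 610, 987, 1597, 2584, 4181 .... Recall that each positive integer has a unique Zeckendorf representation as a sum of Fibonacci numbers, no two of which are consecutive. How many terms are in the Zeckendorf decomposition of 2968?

Repeatedly subtract the largest Fibonacci number that fits:
largest Fibonacci ≤ 2968 is 2584; 2968 − 2584 = 384
largest Fibonacci ≤ 384 is 377; 384 − 377 = 7
largest Fibonacci ≤ 7 is 5; 7 − 5 = 2
largest Fibonacci ≤ 2 is 2; 2 − 2 = 0
2968 = 2584 + 377 + 5 + 2, which has 4 terms.

4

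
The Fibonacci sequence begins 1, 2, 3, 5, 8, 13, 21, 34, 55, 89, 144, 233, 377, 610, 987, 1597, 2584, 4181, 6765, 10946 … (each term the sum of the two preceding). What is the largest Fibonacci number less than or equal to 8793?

6765

6765 ≤ 8793 < 10946, so the largest Fibonacci number not exceeding 8793 is 6765.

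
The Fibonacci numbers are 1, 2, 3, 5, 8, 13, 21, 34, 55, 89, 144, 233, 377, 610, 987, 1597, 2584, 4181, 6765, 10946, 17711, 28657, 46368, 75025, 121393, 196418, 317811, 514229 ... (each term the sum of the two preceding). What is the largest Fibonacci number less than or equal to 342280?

317811 ≤ 342280 < 514229, so the largest Fibonacci number not exceeding 342280 is 317811.

317811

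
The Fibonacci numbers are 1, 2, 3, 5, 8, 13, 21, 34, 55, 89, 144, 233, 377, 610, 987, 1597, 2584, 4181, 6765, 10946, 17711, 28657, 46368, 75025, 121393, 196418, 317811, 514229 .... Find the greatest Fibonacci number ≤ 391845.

317811

317811 ≤ 391845 < 514229, so the largest Fibonacci number not exceeding 391845 is 317811.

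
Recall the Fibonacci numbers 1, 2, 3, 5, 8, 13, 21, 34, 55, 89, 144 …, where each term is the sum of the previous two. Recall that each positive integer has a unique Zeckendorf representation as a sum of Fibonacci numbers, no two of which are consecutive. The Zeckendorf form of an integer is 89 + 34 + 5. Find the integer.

128

89 + 34 + 5 = 128.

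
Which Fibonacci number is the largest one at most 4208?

4181 ≤ 4208 < 6765, so the largest Fibonacci number not exceeding 4208 is 4181.

4181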